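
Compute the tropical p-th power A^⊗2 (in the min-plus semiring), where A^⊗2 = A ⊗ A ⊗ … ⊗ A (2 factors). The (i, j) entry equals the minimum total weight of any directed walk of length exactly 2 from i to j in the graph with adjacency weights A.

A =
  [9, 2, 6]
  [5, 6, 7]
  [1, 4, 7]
A^⊗2 =
  [7, 8, 9]
  [8, 7, 11]
  [8, 3, 7]

Each entry (A^⊗2)_ij equals the minimum over all length-2 walks i = v_0 → v_1 → … → v_2 = j of Σ_t A[v_t][v_{t+1}]. For example, for (i, j) = (0, 2) we minimise over 3 possible intermediate vertex sequences; the minimum is 9, attained along the walk 0 → 1 → 2.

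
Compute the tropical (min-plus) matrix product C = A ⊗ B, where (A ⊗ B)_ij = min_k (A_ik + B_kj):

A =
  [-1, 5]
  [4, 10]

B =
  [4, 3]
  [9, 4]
A ⊗ B =
  [3, 2]
  [8, 7]

Apply the min-plus product entry-by-entry:
  C[0][0] = min over k of (A[0][0] + B[0][0] = -1 + 4 = 3, A[0][1] + B[1][0] = 5 + 9 = 14) = 3 (attained at k = 0)
  C[0][1] = min over k of (A[0][0] + B[0][1] = -1 + 3 = 2, A[0][1] + B[1][1] = 5 + 4 = 9) = 2 (attained at k = 0)
  C[1][0] = min over k of (A[1][0] + B[0][0] = 4 + 4 = 8, A[1][1] + B[1][0] = 10 + 9 = 19) = 8 (attained at k = 0)
  C[1][1] = min over k of (A[1][0] + B[0][1] = 4 + 3 = 7, A[1][1] + B[1][1] = 10 + 4 = 14) = 7 (attained at k = 0)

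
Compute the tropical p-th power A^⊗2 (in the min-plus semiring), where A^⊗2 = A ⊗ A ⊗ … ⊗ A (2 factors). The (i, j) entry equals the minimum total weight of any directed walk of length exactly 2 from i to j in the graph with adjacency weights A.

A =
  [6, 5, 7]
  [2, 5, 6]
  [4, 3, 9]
A^⊗2 =
  [7, 10, 11]
  [7, 7, 9]
  [5, 8, 9]

Each entry (A^⊗2)_ij equals the minimum over all length-2 walks i = v_0 → v_1 → … → v_2 = j of Σ_t A[v_t][v_{t+1}]. For example, for (i, j) = (0, 2) we minimise over 3 possible intermediate vertex sequences; the minimum is 11, attained along the walk 0 → 1 → 2.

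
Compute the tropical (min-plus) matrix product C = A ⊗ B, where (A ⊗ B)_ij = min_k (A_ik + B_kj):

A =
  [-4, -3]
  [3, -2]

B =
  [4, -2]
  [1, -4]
A ⊗ B =
  [-2, -7]
  [-1, -6]

Apply the min-plus product entry-by-entry:
  C[0][0] = min over k of (A[0][0] + B[0][0] = -4 + 4 = 0, A[0][1] + B[1][0] = -3 + 1 = -2) = -2 (attained at k = 1)
  C[0][1] = min over k of (A[0][0] + B[0][1] = -4 + -2 = -6, A[0][1] + B[1][1] = -3 + -4 = -7) = -7 (attained at k = 1)
  C[1][0] = min over k of (A[1][0] + B[0][0] = 3 + 4 = 7, A[1][1] + B[1][0] = -2 + 1 = -1) = -1 (attained at k = 1)
  C[1][1] = min over k of (A[1][0] + B[0][1] = 3 + -2 = 1, A[1][1] + B[1][1] = -2 + -4 = -6) = -6 (attained at k = 1)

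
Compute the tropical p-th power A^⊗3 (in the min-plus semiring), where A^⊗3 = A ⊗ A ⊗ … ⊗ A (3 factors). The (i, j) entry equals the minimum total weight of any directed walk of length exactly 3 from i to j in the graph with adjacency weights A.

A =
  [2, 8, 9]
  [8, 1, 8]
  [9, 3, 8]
A^⊗3 =
  [6, 10, 13]
  [10, 3, 10]
  [12, 5, 12]

Each entry (A^⊗3)_ij equals the minimum over all length-3 walks i = v_0 → v_1 → … → v_3 = j of Σ_t A[v_t][v_{t+1}]. For example, for (i, j) = (0, 2) we minimise over 9 possible intermediate vertex sequences; the minimum is 13, attained along the walk 0 → 0 → 0 → 2.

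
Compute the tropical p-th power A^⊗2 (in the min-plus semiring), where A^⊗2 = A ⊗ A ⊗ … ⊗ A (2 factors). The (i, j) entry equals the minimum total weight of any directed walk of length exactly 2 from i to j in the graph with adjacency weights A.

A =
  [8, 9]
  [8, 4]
A^⊗2 =
  [16, 13]
  [12, 8]

Each entry (A^⊗2)_ij equals the minimum over all length-2 walks i = v_0 → v_1 → … → v_2 = j of Σ_t A[v_t][v_{t+1}]. For example, for (i, j) = (0, 1) we minimise over 2 possible intermediate vertex sequences; the minimum is 13, attained along the walk 0 → 1 → 1.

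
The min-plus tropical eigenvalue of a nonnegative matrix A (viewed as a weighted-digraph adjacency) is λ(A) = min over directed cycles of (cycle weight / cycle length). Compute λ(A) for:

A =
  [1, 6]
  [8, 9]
λ(A) = 1

Enumerate directed cycles and compute their means (weight / length). Sample:
  cycle 0 → 0: weight = 1, length = 1, mean = 1/1 ≈ 1.000
  cycle 1 → 1: weight = 9, length = 1, mean = 9/1 ≈ 9.000
  cycle 0 → 1 → 0: weight = 14, length = 2, mean = 14/2 ≈ 7.000
  cycle 1 → 0 → 1: weight = 14, length = 2, mean = 14/2 ≈ 7.000
Minimum mean = 1.000, attained e.g. along the cycle 0 → 0 with weight 1 and length 1. So λ(A) = 1/1 = 1.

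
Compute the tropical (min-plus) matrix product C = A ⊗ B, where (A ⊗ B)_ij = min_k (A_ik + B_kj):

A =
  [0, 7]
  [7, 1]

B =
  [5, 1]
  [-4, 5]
A ⊗ B =
  [3, 1]
  [-3, 6]

Apply the min-plus product entry-by-entry:
  C[0][0] = min over k of (A[0][0] + B[0][0] = 0 + 5 = 5, A[0][1] + B[1][0] = 7 + -4 = 3) = 3 (attained at k = 1)
  C[0][1] = min over k of (A[0][0] + B[0][1] = 0 + 1 = 1, A[0][1] + B[1][1] = 7 + 5 = 12) = 1 (attained at k = 0)
  C[1][0] = min over k of (A[1][0] + B[0][0] = 7 + 5 = 12, A[1][1] + B[1][0] = 1 + -4 = -3) = -3 (attained at k = 1)
  C[1][1] = min over k of (A[1][0] + B[0][1] = 7 + 1 = 8, A[1][1] + B[1][1] = 1 + 5 = 6) = 6 (attained at k = 1)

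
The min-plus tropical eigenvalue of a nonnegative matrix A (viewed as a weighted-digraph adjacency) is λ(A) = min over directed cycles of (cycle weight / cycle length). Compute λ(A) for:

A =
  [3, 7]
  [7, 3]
λ(A) = 3

Enumerate directed cycles and compute their means (weight / length). Sample:
  cycle 0 → 0: weight = 3, length = 1, mean = 3/1 ≈ 3.000
  cycle 1 → 1: weight = 3, length = 1, mean = 3/1 ≈ 3.000
  cycle 0 → 1 → 0: weight = 14, length = 2, mean = 14/2 ≈ 7.000
  cycle 1 → 0 → 1: weight = 14, length = 2, mean = 14/2 ≈ 7.000
Minimum mean = 3.000, attained e.g. along the cycle 0 → 0 with weight 3 and length 1. So λ(A) = 3/1 = 3.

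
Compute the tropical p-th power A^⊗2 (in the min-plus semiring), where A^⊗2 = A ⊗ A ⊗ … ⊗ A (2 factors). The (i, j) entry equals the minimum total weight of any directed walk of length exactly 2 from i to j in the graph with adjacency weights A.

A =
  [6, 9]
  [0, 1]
A^⊗2 =
  [9, 10]
  [1, 2]

Each entry (A^⊗2)_ij equals the minimum over all length-2 walks i = v_0 → v_1 → … → v_2 = j of Σ_t A[v_t][v_{t+1}]. For example, for (i, j) = (0, 1) we minimise over 2 possible intermediate vertex sequences; the minimum is 10, attained along the walk 0 → 1 → 1.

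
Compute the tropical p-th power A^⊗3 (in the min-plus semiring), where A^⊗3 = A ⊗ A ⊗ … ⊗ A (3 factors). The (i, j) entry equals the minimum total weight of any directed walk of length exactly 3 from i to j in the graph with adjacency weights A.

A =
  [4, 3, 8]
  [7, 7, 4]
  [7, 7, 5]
A^⊗3 =
  [12, 11, 11]
  [15, 14, 14]
  [15, 14, 14]

Each entry (A^⊗3)_ij equals the minimum over all length-3 walks i = v_0 → v_1 → … → v_3 = j of Σ_t A[v_t][v_{t+1}]. For example, for (i, j) = (0, 2) we minimise over 9 possible intermediate vertex sequences; the minimum is 11, attained along the walk 0 → 0 → 1 → 2.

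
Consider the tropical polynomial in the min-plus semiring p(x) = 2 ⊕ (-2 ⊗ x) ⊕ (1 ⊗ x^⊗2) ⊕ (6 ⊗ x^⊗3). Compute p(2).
p(2) = 0

A tropical monomial a ⊗ x^⊗i evaluates to a + i · x. Evaluating each term at x = 2:
  Term 0 contributes 2 + 0 · 2 = 2
  Term 1 contributes -2 + 1 · 2 = 0
  Term 2 contributes 1 + 2 · 2 = 5
  Term 3 contributes 6 + 3 · 2 = 12
p(2) = ⊕ of these = min[2, 0, 5, 12] = 0.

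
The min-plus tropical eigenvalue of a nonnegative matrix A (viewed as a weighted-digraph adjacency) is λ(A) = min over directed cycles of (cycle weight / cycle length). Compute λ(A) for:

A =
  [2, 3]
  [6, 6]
λ(A) = 2

Enumerate directed cycles and compute their means (weight / length). Sample:
  cycle 0 → 0: weight = 2, length = 1, mean = 2/1 ≈ 2.000
  cycle 1 → 1: weight = 6, length = 1, mean = 6/1 ≈ 6.000
  cycle 0 → 1 → 0: weight = 9, length = 2, mean = 9/2 ≈ 4.500
  cycle 1 → 0 → 1: weight = 9, length = 2, mean = 9/2 ≈ 4.500
Minimum mean = 2.000, attained e.g. along the cycle 0 → 0 with weight 2 and length 1. So λ(A) = 2/1 = 2.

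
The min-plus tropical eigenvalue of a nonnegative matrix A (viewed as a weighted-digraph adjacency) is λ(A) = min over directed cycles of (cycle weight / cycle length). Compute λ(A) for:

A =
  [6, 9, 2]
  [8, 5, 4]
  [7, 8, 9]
λ(A) = 9/2

Enumerate directed cycles and compute their means (weight / length). Sample:
  cycle 0 → 0: weight = 6, length = 1, mean = 6/1 ≈ 6.000
  cycle 1 → 1: weight = 5, length = 1, mean = 5/1 ≈ 5.000
  cycle 2 → 2: weight = 9, length = 1, mean = 9/1 ≈ 9.000
  cycle 0 → 1 → 0: weight = 17, length = 2, mean = 17/2 ≈ 8.500
  cycle 0 → 2 → 0: weight = 9, length = 2, mean = 9/2 ≈ 4.500
  cycle 1 → 0 → 1: weight = 17, length = 2, mean = 17/2 ≈ 8.500
Minimum mean = 4.500, attained e.g. along the cycle 0 → 2 → 0 with weight 9 and length 2. So λ(A) = 9/2 = 9/2.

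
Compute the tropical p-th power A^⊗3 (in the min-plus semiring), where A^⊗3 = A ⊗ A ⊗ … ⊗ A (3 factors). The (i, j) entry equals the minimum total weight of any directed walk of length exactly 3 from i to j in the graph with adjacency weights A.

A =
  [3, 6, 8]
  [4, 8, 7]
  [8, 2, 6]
A^⊗3 =
  [9, 12, 14]
  [10, 13, 15]
  [9, 11, 14]

Each entry (A^⊗3)_ij equals the minimum over all length-3 walks i = v_0 → v_1 → … → v_3 = j of Σ_t A[v_t][v_{t+1}]. For example, for (i, j) = (0, 2) we minimise over 9 possible intermediate vertex sequences; the minimum is 14, attained along the walk 0 → 0 → 0 → 2.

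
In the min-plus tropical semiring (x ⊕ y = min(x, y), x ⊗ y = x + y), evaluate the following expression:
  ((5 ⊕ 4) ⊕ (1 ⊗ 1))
((5 ⊕ 4) ⊕ (1 ⊗ 1)) = 2

Expand innermost to outermost. Recall ⊕ takes the minimum of its arguments and ⊗ takes their sum. Working out the expression ((5 ⊕ 4) ⊕ (1 ⊗ 1)) gives 2.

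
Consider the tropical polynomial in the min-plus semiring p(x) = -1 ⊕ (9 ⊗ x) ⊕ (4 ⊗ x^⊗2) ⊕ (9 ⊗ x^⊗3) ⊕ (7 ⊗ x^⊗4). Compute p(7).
p(7) = -1

A tropical monomial a ⊗ x^⊗i evaluates to a + i · x. Evaluating each term at x = 7:
  Term 0 contributes -1 + 0 · 7 = -1
  Term 1 contributes 9 + 1 · 7 = 16
  Term 2 contributes 4 + 2 · 7 = 18
  Term 3 contributes 9 + 3 · 7 = 30
  Term 4 contributes 7 + 4 · 7 = 35
p(7) = ⊕ of these = min[-1, 16, 18, 30, 35] = -1.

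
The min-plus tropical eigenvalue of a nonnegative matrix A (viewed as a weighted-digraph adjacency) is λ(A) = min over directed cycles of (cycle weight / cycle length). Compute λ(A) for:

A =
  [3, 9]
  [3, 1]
λ(A) = 1

Enumerate directed cycles and compute their means (weight / length). Sample:
  cycle 0 → 0: weight = 3, length = 1, mean = 3/1 ≈ 3.000
  cycle 1 → 1: weight = 1, length = 1, mean = 1/1 ≈ 1.000
  cycle 0 → 1 → 0: weight = 12, length = 2, mean = 12/2 ≈ 6.000
  cycle 1 → 0 → 1: weight = 12, length = 2, mean = 12/2 ≈ 6.000
Minimum mean = 1.000, attained e.g. along the cycle 1 → 1 with weight 1 and length 1. So λ(A) = 1/1 = 1.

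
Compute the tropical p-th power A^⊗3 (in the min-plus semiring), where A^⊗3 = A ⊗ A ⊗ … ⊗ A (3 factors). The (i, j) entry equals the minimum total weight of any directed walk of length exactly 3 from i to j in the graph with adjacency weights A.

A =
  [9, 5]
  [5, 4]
A^⊗3 =
  [14, 13]
  [13, 12]

Each entry (A^⊗3)_ij equals the minimum over all length-3 walks i = v_0 → v_1 → … → v_3 = j of Σ_t A[v_t][v_{t+1}]. For example, for (i, j) = (0, 1) we minimise over 4 possible intermediate vertex sequences; the minimum is 13, attained along the walk 0 → 1 → 1 → 1.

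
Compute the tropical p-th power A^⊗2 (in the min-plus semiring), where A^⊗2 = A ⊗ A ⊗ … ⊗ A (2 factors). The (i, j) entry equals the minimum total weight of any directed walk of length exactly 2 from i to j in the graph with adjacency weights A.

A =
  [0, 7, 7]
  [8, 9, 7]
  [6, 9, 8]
A^⊗2 =
  [0, 7, 7]
  [8, 15, 15]
  [6, 13, 13]

Each entry (A^⊗2)_ij equals the minimum over all length-2 walks i = v_0 → v_1 → … → v_2 = j of Σ_t A[v_t][v_{t+1}]. For example, for (i, j) = (0, 2) we minimise over 3 possible intermediate vertex sequences; the minimum is 7, attained along the walk 0 → 0 → 2.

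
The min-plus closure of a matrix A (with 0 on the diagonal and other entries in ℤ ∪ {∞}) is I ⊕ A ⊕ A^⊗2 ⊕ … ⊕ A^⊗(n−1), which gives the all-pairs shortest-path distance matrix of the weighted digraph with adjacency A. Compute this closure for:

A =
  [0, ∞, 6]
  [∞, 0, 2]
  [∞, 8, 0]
Closure =
  [0, 14, 6]
  [∞, 0, 2]
  [∞, 8, 0]

This is the Floyd-Warshall all-pairs shortest-path computation. For each intermediate vertex k = 0, 1, …, 2, update dist[i][j] ← min(dist[i][j], dist[i][k] + dist[k][j]). The final matrix gives, for each (i, j), the minimum total weight of any directed path from i to j (possibly empty when i = j).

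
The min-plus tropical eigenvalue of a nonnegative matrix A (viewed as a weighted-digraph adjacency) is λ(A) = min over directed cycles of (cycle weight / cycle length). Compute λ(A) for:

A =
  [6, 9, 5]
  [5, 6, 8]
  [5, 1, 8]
λ(A) = 11/3

Enumerate directed cycles and compute their means (weight / length). Sample:
  cycle 0 → 0: weight = 6, length = 1, mean = 6/1 ≈ 6.000
  cycle 1 → 1: weight = 6, length = 1, mean = 6/1 ≈ 6.000
  cycle 2 → 2: weight = 8, length = 1, mean = 8/1 ≈ 8.000
  cycle 0 → 1 → 0: weight = 14, length = 2, mean = 14/2 ≈ 7.000
  cycle 0 → 2 → 0: weight = 10, length = 2, mean = 10/2 ≈ 5.000
  cycle 1 → 0 → 1: weight = 14, length = 2, mean = 14/2 ≈ 7.000
Minimum mean = 3.667, attained e.g. along the cycle 0 → 2 → 1 → 0 with weight 11 and length 3. So λ(A) = 11/3 = 11/3.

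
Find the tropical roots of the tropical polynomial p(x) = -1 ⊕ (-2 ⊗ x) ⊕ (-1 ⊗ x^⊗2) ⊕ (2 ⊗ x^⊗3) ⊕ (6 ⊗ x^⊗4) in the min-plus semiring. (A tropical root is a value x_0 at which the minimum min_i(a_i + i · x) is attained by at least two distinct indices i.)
Roots: {-4, -3, -1, 1}

Each tropical root is a break point of the lower envelope of the lines y = a_i + i · x (there are 5 lines, with slopes 0, 1, ..., 4). Only the lines that attain the minimum somewhere contribute to roots; other lines are dominated. Here the surviving (envelope) indices are i = 4, i = 3, i = 2, i = 1, i = 0.
Intersections between consecutive envelope lines give the roots: for adjacent envelope indices i < j the intersection is x = (a_i − a_j) / (j − i). Reading off the sorted break points: {-4, -3, -1, 1}.
Verification: at each break x_0, at least two indices attain the minimum of min_i(a_i + i · x_0).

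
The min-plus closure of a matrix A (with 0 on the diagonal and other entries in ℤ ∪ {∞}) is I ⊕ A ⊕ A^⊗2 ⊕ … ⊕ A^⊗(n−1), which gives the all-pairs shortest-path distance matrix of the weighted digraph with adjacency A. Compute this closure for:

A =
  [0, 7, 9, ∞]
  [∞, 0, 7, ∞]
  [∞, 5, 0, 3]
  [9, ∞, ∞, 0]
Closure =
  [0, 7, 9, 12]
  [19, 0, 7, 10]
  [12, 5, 0, 3]
  [9, 16, 18, 0]

This is the Floyd-Warshall all-pairs shortest-path computation. For each intermediate vertex k = 0, 1, …, 3, update dist[i][j] ← min(dist[i][j], dist[i][k] + dist[k][j]). The final matrix gives, for each (i, j), the minimum total weight of any directed path from i to j (possibly empty when i = j).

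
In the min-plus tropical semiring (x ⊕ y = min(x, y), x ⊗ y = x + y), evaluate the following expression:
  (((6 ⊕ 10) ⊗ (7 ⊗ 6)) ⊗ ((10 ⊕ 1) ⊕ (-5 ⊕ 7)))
(((6 ⊕ 10) ⊗ (7 ⊗ 6)) ⊗ ((10 ⊕ 1) ⊕ (-5 ⊕ 7))) = 14

Expand innermost to outermost. Recall ⊕ takes the minimum of its arguments and ⊗ takes their sum. Working out the expression (((6 ⊕ 10) ⊗ (7 ⊗ 6)) ⊗ ((10 ⊕ 1) ⊕ (-5 ⊕ 7))) gives 14.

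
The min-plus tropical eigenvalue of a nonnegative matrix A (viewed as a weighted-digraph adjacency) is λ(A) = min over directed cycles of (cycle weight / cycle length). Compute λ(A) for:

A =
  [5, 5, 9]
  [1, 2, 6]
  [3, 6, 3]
λ(A) = 2

Enumerate directed cycles and compute their means (weight / length). Sample:
  cycle 0 → 0: weight = 5, length = 1, mean = 5/1 ≈ 5.000
  cycle 1 → 1: weight = 2, length = 1, mean = 2/1 ≈ 2.000
  cycle 2 → 2: weight = 3, length = 1, mean = 3/1 ≈ 3.000
  cycle 0 → 1 → 0: weight = 6, length = 2, mean = 6/2 ≈ 3.000
  cycle 0 → 2 → 0: weight = 12, length = 2, mean = 12/2 ≈ 6.000
  cycle 1 → 0 → 1: weight = 6, length = 2, mean = 6/2 ≈ 3.000
Minimum mean = 2.000, attained e.g. along the cycle 1 → 1 with weight 2 and length 1. So λ(A) = 2/1 = 2.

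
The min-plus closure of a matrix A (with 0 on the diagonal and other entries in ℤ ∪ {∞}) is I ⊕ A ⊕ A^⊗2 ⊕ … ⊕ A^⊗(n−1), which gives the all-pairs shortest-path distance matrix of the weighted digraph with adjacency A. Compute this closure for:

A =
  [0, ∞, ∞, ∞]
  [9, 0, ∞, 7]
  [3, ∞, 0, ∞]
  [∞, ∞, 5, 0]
Closure =
  [0, ∞, ∞, ∞]
  [9, 0, 12, 7]
  [3, ∞, 0, ∞]
  [8, ∞, 5, 0]

This is the Floyd-Warshall all-pairs shortest-path computation. For each intermediate vertex k = 0, 1, …, 3, update dist[i][j] ← min(dist[i][j], dist[i][k] + dist[k][j]). The final matrix gives, for each (i, j), the minimum total weight of any directed path from i to j (possibly empty when i = j).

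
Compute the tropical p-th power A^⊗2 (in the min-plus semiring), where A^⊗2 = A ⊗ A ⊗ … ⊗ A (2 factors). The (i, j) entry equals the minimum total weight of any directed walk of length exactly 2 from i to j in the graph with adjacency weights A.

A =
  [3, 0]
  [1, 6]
A^⊗2 =
  [1, 3]
  [4, 1]

Each entry (A^⊗2)_ij equals the minimum over all length-2 walks i = v_0 → v_1 → … → v_2 = j of Σ_t A[v_t][v_{t+1}]. For example, for (i, j) = (0, 1) we minimise over 2 possible intermediate vertex sequences; the minimum is 3, attained along the walk 0 → 0 → 1.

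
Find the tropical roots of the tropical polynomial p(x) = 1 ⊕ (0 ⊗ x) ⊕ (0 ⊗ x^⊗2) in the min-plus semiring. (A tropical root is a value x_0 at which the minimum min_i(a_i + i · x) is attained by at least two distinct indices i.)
Roots: {0, 1}

Each tropical root is a break point of the lower envelope of the lines y = a_i + i · x (there are 3 lines, with slopes 0, 1, ..., 2). Only the lines that attain the minimum somewhere contribute to roots; other lines are dominated. Here the surviving (envelope) indices are i = 2, i = 1, i = 0.
Intersections between consecutive envelope lines give the roots: for adjacent envelope indices i < j the intersection is x = (a_i − a_j) / (j − i). Reading off the sorted break points: {0, 1}.
Verification: at each break x_0, at least two indices attain the minimum of min_i(a_i + i · x_0).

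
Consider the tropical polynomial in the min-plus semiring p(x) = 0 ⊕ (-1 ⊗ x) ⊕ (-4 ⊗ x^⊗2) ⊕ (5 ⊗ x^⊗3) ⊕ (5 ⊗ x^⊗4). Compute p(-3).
p(-3) = -10

A tropical monomial a ⊗ x^⊗i evaluates to a + i · x. Evaluating each term at x = -3:
  Term 0 contributes 0 + 0 · -3 = 0
  Term 1 contributes -1 + 1 · -3 = -4
  Term 2 contributes -4 + 2 · -3 = -10
  Term 3 contributes 5 + 3 · -3 = -4
  Term 4 contributes 5 + 4 · -3 = -7
p(-3) = ⊕ of these = min[0, -4, -10, -4, -7] = -10.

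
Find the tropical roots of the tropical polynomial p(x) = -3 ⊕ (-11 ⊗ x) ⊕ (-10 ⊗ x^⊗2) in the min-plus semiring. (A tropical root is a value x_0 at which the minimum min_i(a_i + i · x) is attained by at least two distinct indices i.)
Roots: {-1, 8}

Each tropical root is a break point of the lower envelope of the lines y = a_i + i · x (there are 3 lines, with slopes 0, 1, ..., 2). Only the lines that attain the minimum somewhere contribute to roots; other lines are dominated. Here the surviving (envelope) indices are i = 2, i = 1, i = 0.
Intersections between consecutive envelope lines give the roots: for adjacent envelope indices i < j the intersection is x = (a_i − a_j) / (j − i). Reading off the sorted break points: {-1, 8}.
Verification: at each break x_0, at least two indices attain the minimum of min_i(a_i + i · x_0).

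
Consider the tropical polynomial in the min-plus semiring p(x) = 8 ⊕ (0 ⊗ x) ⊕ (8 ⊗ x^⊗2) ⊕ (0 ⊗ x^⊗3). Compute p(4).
p(4) = 4

A tropical monomial a ⊗ x^⊗i evaluates to a + i · x. Evaluating each term at x = 4:
  Term 0 contributes 8 + 0 · 4 = 8
  Term 1 contributes 0 + 1 · 4 = 4
  Term 2 contributes 8 + 2 · 4 = 16
  Term 3 contributes 0 + 3 · 4 = 12
p(4) = ⊕ of these = min[8, 4, 16, 12] = 4.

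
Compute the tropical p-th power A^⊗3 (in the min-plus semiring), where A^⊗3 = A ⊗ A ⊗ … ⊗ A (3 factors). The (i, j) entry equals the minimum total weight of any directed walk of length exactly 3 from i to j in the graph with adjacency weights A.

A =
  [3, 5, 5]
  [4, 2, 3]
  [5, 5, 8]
A^⊗3 =
  [9, 9, 10]
  [8, 6, 7]
  [11, 9, 10]

Each entry (A^⊗3)_ij equals the minimum over all length-3 walks i = v_0 → v_1 → … → v_3 = j of Σ_t A[v_t][v_{t+1}]. For example, for (i, j) = (0, 2) we minimise over 9 possible intermediate vertex sequences; the minimum is 10, attained along the walk 0 → 1 → 1 → 2.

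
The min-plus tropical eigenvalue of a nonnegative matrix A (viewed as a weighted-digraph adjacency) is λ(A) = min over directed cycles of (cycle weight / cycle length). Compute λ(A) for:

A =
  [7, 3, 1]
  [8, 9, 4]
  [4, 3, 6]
λ(A) = 5/2

Enumerate directed cycles and compute their means (weight / length). Sample:
  cycle 0 → 0: weight = 7, length = 1, mean = 7/1 ≈ 7.000
  cycle 1 → 1: weight = 9, length = 1, mean = 9/1 ≈ 9.000
  cycle 2 → 2: weight = 6, length = 1, mean = 6/1 ≈ 6.000
  cycle 0 → 1 → 0: weight = 11, length = 2, mean = 11/2 ≈ 5.500
  cycle 0 → 2 → 0: weight = 5, length = 2, mean = 5/2 ≈ 2.500
  cycle 1 → 0 → 1: weight = 11, length = 2, mean = 11/2 ≈ 5.500
Minimum mean = 2.500, attained e.g. along the cycle 0 → 2 → 0 with weight 5 and length 2. So λ(A) = 5/2 = 5/2.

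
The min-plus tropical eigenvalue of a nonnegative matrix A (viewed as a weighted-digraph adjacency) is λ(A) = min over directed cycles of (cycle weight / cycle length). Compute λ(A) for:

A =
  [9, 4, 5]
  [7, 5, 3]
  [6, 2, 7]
λ(A) = 5/2

Enumerate directed cycles and compute their means (weight / length). Sample:
  cycle 0 → 0: weight = 9, length = 1, mean = 9/1 ≈ 9.000
  cycle 1 → 1: weight = 5, length = 1, mean = 5/1 ≈ 5.000
  cycle 2 → 2: weight = 7, length = 1, mean = 7/1 ≈ 7.000
  cycle 0 → 1 → 0: weight = 11, length = 2, mean = 11/2 ≈ 5.500
  cycle 0 → 2 → 0: weight = 11, length = 2, mean = 11/2 ≈ 5.500
  cycle 1 → 0 → 1: weight = 11, length = 2, mean = 11/2 ≈ 5.500
Minimum mean = 2.500, attained e.g. along the cycle 1 → 2 → 1 with weight 5 and length 2. So λ(A) = 5/2 = 5/2.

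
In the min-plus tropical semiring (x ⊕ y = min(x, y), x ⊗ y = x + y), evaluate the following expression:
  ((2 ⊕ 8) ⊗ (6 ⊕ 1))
((2 ⊕ 8) ⊗ (6 ⊕ 1)) = 3

Expand innermost to outermost. Recall ⊕ takes the minimum of its arguments and ⊗ takes their sum. Working out the expression ((2 ⊕ 8) ⊗ (6 ⊕ 1)) gives 3.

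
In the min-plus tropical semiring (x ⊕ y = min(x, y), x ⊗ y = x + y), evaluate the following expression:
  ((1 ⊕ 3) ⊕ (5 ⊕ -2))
((1 ⊕ 3) ⊕ (5 ⊕ -2)) = -2

Expand innermost to outermost. Recall ⊕ takes the minimum of its arguments and ⊗ takes their sum. Working out the expression ((1 ⊕ 3) ⊕ (5 ⊕ -2)) gives -2.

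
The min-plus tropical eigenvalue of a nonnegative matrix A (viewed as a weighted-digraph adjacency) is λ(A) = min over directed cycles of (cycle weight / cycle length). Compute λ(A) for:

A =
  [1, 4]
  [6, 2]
λ(A) = 1

Enumerate directed cycles and compute their means (weight / length). Sample:
  cycle 0 → 0: weight = 1, length = 1, mean = 1/1 ≈ 1.000
  cycle 1 → 1: weight = 2, length = 1, mean = 2/1 ≈ 2.000
  cycle 0 → 1 → 0: weight = 10, length = 2, mean = 10/2 ≈ 5.000
  cycle 1 → 0 → 1: weight = 10, length = 2, mean = 10/2 ≈ 5.000
Minimum mean = 1.000, attained e.g. along the cycle 0 → 0 with weight 1 and length 1. So λ(A) = 1/1 = 1.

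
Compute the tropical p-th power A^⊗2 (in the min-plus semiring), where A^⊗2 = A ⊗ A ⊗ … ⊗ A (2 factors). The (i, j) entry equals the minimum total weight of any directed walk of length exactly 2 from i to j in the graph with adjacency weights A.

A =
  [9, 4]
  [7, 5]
A^⊗2 =
  [11, 9]
  [12, 10]

Each entry (A^⊗2)_ij equals the minimum over all length-2 walks i = v_0 → v_1 → … → v_2 = j of Σ_t A[v_t][v_{t+1}]. For example, for (i, j) = (0, 1) we minimise over 2 possible intermediate vertex sequences; the minimum is 9, attained along the walk 0 → 1 → 1.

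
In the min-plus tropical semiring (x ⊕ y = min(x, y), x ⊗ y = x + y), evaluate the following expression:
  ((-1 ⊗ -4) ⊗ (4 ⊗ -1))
((-1 ⊗ -4) ⊗ (4 ⊗ -1)) = -2

Expand innermost to outermost. Recall ⊕ takes the minimum of its arguments and ⊗ takes their sum. Working out the expression ((-1 ⊗ -4) ⊗ (4 ⊗ -1)) gives -2.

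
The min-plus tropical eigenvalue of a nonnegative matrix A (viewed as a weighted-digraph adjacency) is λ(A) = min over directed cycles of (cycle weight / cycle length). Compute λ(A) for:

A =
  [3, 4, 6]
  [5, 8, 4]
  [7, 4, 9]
λ(A) = 3

Enumerate directed cycles and compute their means (weight / length). Sample:
  cycle 0 → 0: weight = 3, length = 1, mean = 3/1 ≈ 3.000
  cycle 1 → 1: weight = 8, length = 1, mean = 8/1 ≈ 8.000
  cycle 2 → 2: weight = 9, length = 1, mean = 9/1 ≈ 9.000
  cycle 0 → 1 → 0: weight = 9, length = 2, mean = 9/2 ≈ 4.500
  cycle 0 → 2 → 0: weight = 13, length = 2, mean = 13/2 ≈ 6.500
  cycle 1 → 0 → 1: weight = 9, length = 2, mean = 9/2 ≈ 4.500
Minimum mean = 3.000, attained e.g. along the cycle 0 → 0 with weight 3 and length 1. So λ(A) = 3/1 = 3.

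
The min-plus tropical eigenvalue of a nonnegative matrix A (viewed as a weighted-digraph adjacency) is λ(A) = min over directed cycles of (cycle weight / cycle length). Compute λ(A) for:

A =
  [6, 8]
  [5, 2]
λ(A) = 2

Enumerate directed cycles and compute their means (weight / length). Sample:
  cycle 0 → 0: weight = 6, length = 1, mean = 6/1 ≈ 6.000
  cycle 1 → 1: weight = 2, length = 1, mean = 2/1 ≈ 2.000
  cycle 0 → 1 → 0: weight = 13, length = 2, mean = 13/2 ≈ 6.500
  cycle 1 → 0 → 1: weight = 13, length = 2, mean = 13/2 ≈ 6.500
Minimum mean = 2.000, attained e.g. along the cycle 1 → 1 with weight 2 and length 1. So λ(A) = 2/1 = 2.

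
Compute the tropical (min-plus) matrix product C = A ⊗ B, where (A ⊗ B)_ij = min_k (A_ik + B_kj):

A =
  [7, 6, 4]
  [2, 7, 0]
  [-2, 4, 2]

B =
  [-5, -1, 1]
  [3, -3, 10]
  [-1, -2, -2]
A ⊗ B =
  [2, 2, 2]
  [-3, -2, -2]
  [-7, -3, -1]

Apply the min-plus product entry-by-entry:
  C[0][0] = min over k of (A[0][0] + B[0][0] = 7 + -5 = 2, A[0][1] + B[1][0] = 6 + 3 = 9, A[0][2] + B[2][0] = 4 + -1 = 3) = 2 (attained at k = 0)
  C[0][1] = min over k of (A[0][0] + B[0][1] = 7 + -1 = 6, A[0][1] + B[1][1] = 6 + -3 = 3, A[0][2] + B[2][1] = 4 + -2 = 2) = 2 (attained at k = 2)
  C[0][2] = min over k of (A[0][0] + B[0][2] = 7 + 1 = 8, A[0][1] + B[1][2] = 6 + 10 = 16, A[0][2] + B[2][2] = 4 + -2 = 2) = 2 (attained at k = 2)
  C[1][0] = min over k of (A[1][0] + B[0][0] = 2 + -5 = -3, A[1][1] + B[1][0] = 7 + 3 = 10, A[1][2] + B[2][0] = 0 + -1 = -1) = -3 (attained at k = 0)
  C[1][1] = min over k of (A[1][0] + B[0][1] = 2 + -1 = 1, A[1][1] + B[1][1] = 7 + -3 = 4, A[1][2] + B[2][1] = 0 + -2 = -2) = -2 (attained at k = 2)
  C[1][2] = min over k of (A[1][0] + B[0][2] = 2 + 1 = 3, A[1][1] + B[1][2] = 7 + 10 = 17, A[1][2] + B[2][2] = 0 + -2 = -2) = -2 (attained at k = 2)
  C[2][0] = min over k of (A[2][0] + B[0][0] = -2 + -5 = -7, A[2][1] + B[1][0] = 4 + 3 = 7, A[2][2] + B[2][0] = 2 + -1 = 1) = -7 (attained at k = 0)
  C[2][1] = min over k of (A[2][0] + B[0][1] = -2 + -1 = -3, A[2][1] + B[1][1] = 4 + -3 = 1, A[2][2] + B[2][1] = 2 + -2 = 0) = -3 (attained at k = 0)
  C[2][2] = min over k of (A[2][0] + B[0][2] = -2 + 1 = -1, A[2][1] + B[1][2] = 4 + 10 = 14, A[2][2] + B[2][2] = 2 + -2 = 0) = -1 (attained at k = 0)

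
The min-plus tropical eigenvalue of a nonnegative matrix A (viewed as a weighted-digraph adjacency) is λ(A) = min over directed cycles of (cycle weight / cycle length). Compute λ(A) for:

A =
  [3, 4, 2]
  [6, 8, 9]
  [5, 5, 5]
λ(A) = 3

Enumerate directed cycles and compute their means (weight / length). Sample:
  cycle 0 → 0: weight = 3, length = 1, mean = 3/1 ≈ 3.000
  cycle 1 → 1: weight = 8, length = 1, mean = 8/1 ≈ 8.000
  cycle 2 → 2: weight = 5, length = 1, mean = 5/1 ≈ 5.000
  cycle 0 → 1 → 0: weight = 10, length = 2, mean = 10/2 ≈ 5.000
  cycle 0 → 2 → 0: weight = 7, length = 2, mean = 7/2 ≈ 3.500
  cycle 1 → 0 → 1: weight = 10, length = 2, mean = 10/2 ≈ 5.000
Minimum mean = 3.000, attained e.g. along the cycle 0 → 0 with weight 3 and length 1. So λ(A) = 3/1 = 3.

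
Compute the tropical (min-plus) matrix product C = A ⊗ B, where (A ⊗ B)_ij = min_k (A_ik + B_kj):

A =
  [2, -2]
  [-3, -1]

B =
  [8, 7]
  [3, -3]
A ⊗ B =
  [1, -5]
  [2, -4]

Apply the min-plus product entry-by-entry:
  C[0][0] = min over k of (A[0][0] + B[0][0] = 2 + 8 = 10, A[0][1] + B[1][0] = -2 + 3 = 1) = 1 (attained at k = 1)
  C[0][1] = min over k of (A[0][0] + B[0][1] = 2 + 7 = 9, A[0][1] + B[1][1] = -2 + -3 = -5) = -5 (attained at k = 1)
  C[1][0] = min over k of (A[1][0] + B[0][0] = -3 + 8 = 5, A[1][1] + B[1][0] = -1 + 3 = 2) = 2 (attained at k = 1)
  C[1][1] = min over k of (A[1][0] + B[0][1] = -3 + 7 = 4, A[1][1] + B[1][1] = -1 + -3 = -4) = -4 (attained at k = 1)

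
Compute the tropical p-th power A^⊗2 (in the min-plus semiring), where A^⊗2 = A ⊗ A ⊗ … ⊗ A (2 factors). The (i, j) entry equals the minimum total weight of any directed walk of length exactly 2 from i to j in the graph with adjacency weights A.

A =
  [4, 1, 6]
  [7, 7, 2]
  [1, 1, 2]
A^⊗2 =
  [7, 5, 3]
  [3, 3, 4]
  [3, 2, 3]

Each entry (A^⊗2)_ij equals the minimum over all length-2 walks i = v_0 → v_1 → … → v_2 = j of Σ_t A[v_t][v_{t+1}]. For example, for (i, j) = (0, 2) we minimise over 3 possible intermediate vertex sequences; the minimum is 3, attained along the walk 0 → 1 → 2.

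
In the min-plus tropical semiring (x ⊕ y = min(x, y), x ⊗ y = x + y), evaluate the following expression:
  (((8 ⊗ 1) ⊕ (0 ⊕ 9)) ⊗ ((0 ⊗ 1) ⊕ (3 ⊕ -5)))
(((8 ⊗ 1) ⊕ (0 ⊕ 9)) ⊗ ((0 ⊗ 1) ⊕ (3 ⊕ -5))) = -5

Expand innermost to outermost. Recall ⊕ takes the minimum of its arguments and ⊗ takes their sum. Working out the expression (((8 ⊗ 1) ⊕ (0 ⊕ 9)) ⊗ ((0 ⊗ 1) ⊕ (3 ⊕ -5))) gives -5.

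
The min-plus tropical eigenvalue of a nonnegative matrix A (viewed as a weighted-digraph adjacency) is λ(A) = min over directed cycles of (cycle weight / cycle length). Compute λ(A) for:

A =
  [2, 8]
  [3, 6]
λ(A) = 2

Enumerate directed cycles and compute their means (weight / length). Sample:
  cycle 0 → 0: weight = 2, length = 1, mean = 2/1 ≈ 2.000
  cycle 1 → 1: weight = 6, length = 1, mean = 6/1 ≈ 6.000
  cycle 0 → 1 → 0: weight = 11, length = 2, mean = 11/2 ≈ 5.500
  cycle 1 → 0 → 1: weight = 11, length = 2, mean = 11/2 ≈ 5.500
Minimum mean = 2.000, attained e.g. along the cycle 0 → 0 with weight 2 and length 1. So λ(A) = 2/1 = 2.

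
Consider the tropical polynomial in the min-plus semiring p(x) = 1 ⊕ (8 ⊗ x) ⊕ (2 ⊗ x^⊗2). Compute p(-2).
p(-2) = -2

A tropical monomial a ⊗ x^⊗i evaluates to a + i · x. Evaluating each term at x = -2:
  Term 0 contributes 1 + 0 · -2 = 1
  Term 1 contributes 8 + 1 · -2 = 6
  Term 2 contributes 2 + 2 · -2 = -2
p(-2) = ⊕ of these = min[1, 6, -2] = -2.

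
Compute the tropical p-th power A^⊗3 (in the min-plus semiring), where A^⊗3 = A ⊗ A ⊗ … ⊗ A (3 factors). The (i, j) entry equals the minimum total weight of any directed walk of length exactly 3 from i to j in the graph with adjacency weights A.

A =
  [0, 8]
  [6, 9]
A^⊗3 =
  [0, 8]
  [6, 14]

Each entry (A^⊗3)_ij equals the minimum over all length-3 walks i = v_0 → v_1 → … → v_3 = j of Σ_t A[v_t][v_{t+1}]. For example, for (i, j) = (0, 1) we minimise over 4 possible intermediate vertex sequences; the minimum is 8, attained along the walk 0 → 0 → 0 → 1.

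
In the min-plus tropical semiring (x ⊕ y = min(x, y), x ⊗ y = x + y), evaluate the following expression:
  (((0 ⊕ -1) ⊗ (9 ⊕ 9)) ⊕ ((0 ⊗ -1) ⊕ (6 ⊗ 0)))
(((0 ⊕ -1) ⊗ (9 ⊕ 9)) ⊕ ((0 ⊗ -1) ⊕ (6 ⊗ 0))) = -1

Expand innermost to outermost. Recall ⊕ takes the minimum of its arguments and ⊗ takes their sum. Working out the expression (((0 ⊕ -1) ⊗ (9 ⊕ 9)) ⊕ ((0 ⊗ -1) ⊕ (6 ⊗ 0))) gives -1.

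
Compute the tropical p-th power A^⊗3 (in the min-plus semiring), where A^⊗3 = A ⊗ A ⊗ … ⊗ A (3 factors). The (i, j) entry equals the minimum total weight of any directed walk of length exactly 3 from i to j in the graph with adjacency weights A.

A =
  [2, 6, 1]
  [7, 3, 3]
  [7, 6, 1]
A^⊗3 =
  [6, 8, 3]
  [11, 9, 5]
  [9, 8, 3]

Each entry (A^⊗3)_ij equals the minimum over all length-3 walks i = v_0 → v_1 → … → v_3 = j of Σ_t A[v_t][v_{t+1}]. For example, for (i, j) = (0, 2) we minimise over 9 possible intermediate vertex sequences; the minimum is 3, attained along the walk 0 → 2 → 2 → 2.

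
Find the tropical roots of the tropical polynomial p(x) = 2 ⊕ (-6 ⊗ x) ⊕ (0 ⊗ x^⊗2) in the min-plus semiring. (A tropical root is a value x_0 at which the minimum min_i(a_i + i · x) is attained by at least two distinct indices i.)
Roots: {-6, 8}

Each tropical root is a break point of the lower envelope of the lines y = a_i + i · x (there are 3 lines, with slopes 0, 1, ..., 2). Only the lines that attain the minimum somewhere contribute to roots; other lines are dominated. Here the surviving (envelope) indices are i = 2, i = 1, i = 0.
Intersections between consecutive envelope lines give the roots: for adjacent envelope indices i < j the intersection is x = (a_i − a_j) / (j − i). Reading off the sorted break points: {-6, 8}.
Verification: at each break x_0, at least two indices attain the minimum of min_i(a_i + i · x_0).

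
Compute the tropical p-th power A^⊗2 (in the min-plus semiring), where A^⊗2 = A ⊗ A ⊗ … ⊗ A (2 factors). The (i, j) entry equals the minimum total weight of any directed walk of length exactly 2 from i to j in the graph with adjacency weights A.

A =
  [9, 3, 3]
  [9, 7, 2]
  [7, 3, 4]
A^⊗2 =
  [10, 6, 5]
  [9, 5, 6]
  [11, 7, 5]

Each entry (A^⊗2)_ij equals the minimum over all length-2 walks i = v_0 → v_1 → … → v_2 = j of Σ_t A[v_t][v_{t+1}]. For example, for (i, j) = (0, 2) we minimise over 3 possible intermediate vertex sequences; the minimum is 5, attained along the walk 0 → 1 → 2.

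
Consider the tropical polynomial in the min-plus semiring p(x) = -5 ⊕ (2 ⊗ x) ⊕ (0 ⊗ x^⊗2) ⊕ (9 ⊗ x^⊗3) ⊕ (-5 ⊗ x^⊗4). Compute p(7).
p(7) = -5

A tropical monomial a ⊗ x^⊗i evaluates to a + i · x. Evaluating each term at x = 7:
  Term 0 contributes -5 + 0 · 7 = -5
  Term 1 contributes 2 + 1 · 7 = 9
  Term 2 contributes 0 + 2 · 7 = 14
  Term 3 contributes 9 + 3 · 7 = 30
  Term 4 contributes -5 + 4 · 7 = 23
p(7) = ⊕ of these = min[-5, 9, 14, 30, 23] = -5.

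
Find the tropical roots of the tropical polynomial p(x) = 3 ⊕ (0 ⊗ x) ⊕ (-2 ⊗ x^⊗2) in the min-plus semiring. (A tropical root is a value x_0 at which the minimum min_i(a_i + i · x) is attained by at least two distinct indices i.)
Roots: {2, 3}

Each tropical root is a break point of the lower envelope of the lines y = a_i + i · x (there are 3 lines, with slopes 0, 1, ..., 2). Only the lines that attain the minimum somewhere contribute to roots; other lines are dominated. Here the surviving (envelope) indices are i = 2, i = 1, i = 0.
Intersections between consecutive envelope lines give the roots: for adjacent envelope indices i < j the intersection is x = (a_i − a_j) / (j − i). Reading off the sorted break points: {2, 3}.
Verification: at each break x_0, at least two indices attain the minimum of min_i(a_i + i · x_0).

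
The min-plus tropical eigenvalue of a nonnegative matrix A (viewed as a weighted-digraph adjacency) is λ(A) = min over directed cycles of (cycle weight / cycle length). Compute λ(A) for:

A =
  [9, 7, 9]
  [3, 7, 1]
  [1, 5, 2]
λ(A) = 2

Enumerate directed cycles and compute their means (weight / length). Sample:
  cycle 0 → 0: weight = 9, length = 1, mean = 9/1 ≈ 9.000
  cycle 1 → 1: weight = 7, length = 1, mean = 7/1 ≈ 7.000
  cycle 2 → 2: weight = 2, length = 1, mean = 2/1 ≈ 2.000
  cycle 0 → 1 → 0: weight = 10, length = 2, mean = 10/2 ≈ 5.000
  cycle 0 → 2 → 0: weight = 10, length = 2, mean = 10/2 ≈ 5.000
  cycle 1 → 0 → 1: weight = 10, length = 2, mean = 10/2 ≈ 5.000
Minimum mean = 2.000, attained e.g. along the cycle 2 → 2 with weight 2 and length 1. So λ(A) = 2/1 = 2.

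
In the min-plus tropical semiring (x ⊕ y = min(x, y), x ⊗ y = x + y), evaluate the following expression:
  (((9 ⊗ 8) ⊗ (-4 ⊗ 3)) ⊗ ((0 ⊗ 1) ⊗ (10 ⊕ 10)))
(((9 ⊗ 8) ⊗ (-4 ⊗ 3)) ⊗ ((0 ⊗ 1) ⊗ (10 ⊕ 10))) = 27

Expand innermost to outermost. Recall ⊕ takes the minimum of its arguments and ⊗ takes their sum. Working out the expression (((9 ⊗ 8) ⊗ (-4 ⊗ 3)) ⊗ ((0 ⊗ 1) ⊗ (10 ⊕ 10))) gives 27.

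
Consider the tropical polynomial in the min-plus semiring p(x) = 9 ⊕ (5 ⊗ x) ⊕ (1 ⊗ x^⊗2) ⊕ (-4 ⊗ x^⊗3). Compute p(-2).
p(-2) = -10

A tropical monomial a ⊗ x^⊗i evaluates to a + i · x. Evaluating each term at x = -2:
  Term 0 contributes 9 + 0 · -2 = 9
  Term 1 contributes 5 + 1 · -2 = 3
  Term 2 contributes 1 + 2 · -2 = -3
  Term 3 contributes -4 + 3 · -2 = -10
p(-2) = ⊕ of these = min[9, 3, -3, -10] = -10.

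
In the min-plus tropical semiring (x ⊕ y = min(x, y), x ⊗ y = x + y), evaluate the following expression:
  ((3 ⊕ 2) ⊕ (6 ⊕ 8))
((3 ⊕ 2) ⊕ (6 ⊕ 8)) = 2

Expand innermost to outermost. Recall ⊕ takes the minimum of its arguments and ⊗ takes their sum. Working out the expression ((3 ⊕ 2) ⊕ (6 ⊕ 8)) gives 2.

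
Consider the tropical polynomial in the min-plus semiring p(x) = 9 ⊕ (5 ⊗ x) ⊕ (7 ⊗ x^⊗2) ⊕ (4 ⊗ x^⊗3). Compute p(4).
p(4) = 9

A tropical monomial a ⊗ x^⊗i evaluates to a + i · x. Evaluating each term at x = 4:
  Term 0 contributes 9 + 0 · 4 = 9
  Term 1 contributes 5 + 1 · 4 = 9
  Term 2 contributes 7 + 2 · 4 = 15
  Term 3 contributes 4 + 3 · 4 = 16
p(4) = ⊕ of these = min[9, 9, 15, 16] = 9.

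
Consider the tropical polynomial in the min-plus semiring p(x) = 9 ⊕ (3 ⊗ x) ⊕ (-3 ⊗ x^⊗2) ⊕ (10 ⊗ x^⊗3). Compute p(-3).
p(-3) = -9

A tropical monomial a ⊗ x^⊗i evaluates to a + i · x. Evaluating each term at x = -3:
  Term 0 contributes 9 + 0 · -3 = 9
  Term 1 contributes 3 + 1 · -3 = 0
  Term 2 contributes -3 + 2 · -3 = -9
  Term 3 contributes 10 + 3 · -3 = 1
p(-3) = ⊕ of these = min[9, 0, -9, 1] = -9.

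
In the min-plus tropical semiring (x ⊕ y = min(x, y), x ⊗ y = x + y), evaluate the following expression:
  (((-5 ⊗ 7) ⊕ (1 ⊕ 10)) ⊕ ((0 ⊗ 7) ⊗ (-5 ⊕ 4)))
(((-5 ⊗ 7) ⊕ (1 ⊕ 10)) ⊕ ((0 ⊗ 7) ⊗ (-5 ⊕ 4))) = 1

Expand innermost to outermost. Recall ⊕ takes the minimum of its arguments and ⊗ takes their sum. Working out the expression (((-5 ⊗ 7) ⊕ (1 ⊕ 10)) ⊕ ((0 ⊗ 7) ⊗ (-5 ⊕ 4))) gives 1.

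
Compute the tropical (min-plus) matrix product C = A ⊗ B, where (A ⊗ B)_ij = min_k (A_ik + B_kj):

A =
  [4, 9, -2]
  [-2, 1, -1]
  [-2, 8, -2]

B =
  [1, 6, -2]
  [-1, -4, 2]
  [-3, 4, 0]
A ⊗ B =
  [-5, 2, -2]
  [-4, -3, -4]
  [-5, 2, -4]

Apply the min-plus product entry-by-entry:
  C[0][0] = min over k of (A[0][0] + B[0][0] = 4 + 1 = 5, A[0][1] + B[1][0] = 9 + -1 = 8, A[0][2] + B[2][0] = -2 + -3 = -5) = -5 (attained at k = 2)
  C[0][1] = min over k of (A[0][0] + B[0][1] = 4 + 6 = 10, A[0][1] + B[1][1] = 9 + -4 = 5, A[0][2] + B[2][1] = -2 + 4 = 2) = 2 (attained at k = 2)
  C[0][2] = min over k of (A[0][0] + B[0][2] = 4 + -2 = 2, A[0][1] + B[1][2] = 9 + 2 = 11, A[0][2] + B[2][2] = -2 + 0 = -2) = -2 (attained at k = 2)
  C[1][0] = min over k of (A[1][0] + B[0][0] = -2 + 1 = -1, A[1][1] + B[1][0] = 1 + -1 = 0, A[1][2] + B[2][0] = -1 + -3 = -4) = -4 (attained at k = 2)
  C[1][1] = min over k of (A[1][0] + B[0][1] = -2 + 6 = 4, A[1][1] + B[1][1] = 1 + -4 = -3, A[1][2] + B[2][1] = -1 + 4 = 3) = -3 (attained at k = 1)
  C[1][2] = min over k of (A[1][0] + B[0][2] = -2 + -2 = -4, A[1][1] + B[1][2] = 1 + 2 = 3, A[1][2] + B[2][2] = -1 + 0 = -1) = -4 (attained at k = 0)
  C[2][0] = min over k of (A[2][0] + B[0][0] = -2 + 1 = -1, A[2][1] + B[1][0] = 8 + -1 = 7, A[2][2] + B[2][0] = -2 + -3 = -5) = -5 (attained at k = 2)
  C[2][1] = min over k of (A[2][0] + B[0][1] = -2 + 6 = 4, A[2][1] + B[1][1] = 8 + -4 = 4, A[2][2] + B[2][1] = -2 + 4 = 2) = 2 (attained at k = 2)
  C[2][2] = min over k of (A[2][0] + B[0][2] = -2 + -2 = -4, A[2][1] + B[1][2] = 8 + 2 = 10, A[2][2] + B[2][2] = -2 + 0 = -2) = -4 (attained at k = 0)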